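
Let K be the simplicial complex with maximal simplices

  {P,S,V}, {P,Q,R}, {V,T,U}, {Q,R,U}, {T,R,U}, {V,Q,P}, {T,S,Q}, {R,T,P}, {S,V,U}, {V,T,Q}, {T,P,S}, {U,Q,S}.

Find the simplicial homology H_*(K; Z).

We work with the vertex ordering P < Q < R < S < T < U < V. The simplices of K, each written with vertices in increasing order, are:

  0-simplices (7): P, Q, R, S, T, U, V
  1-simplices (18): PQ, PR, PS, PT, PV, QR, QS, QT, QU, QV, RT, RU, ST, SU, SV, TU, TV, UV
  2-simplices (12): PQR, PQV, PRT, PST, PSV, QRU, QST, QSU, QTV, RTU, SUV, TUV

so the chain groups are C_0 ≅ Z^7, C_1 ≅ Z^18, C_2 ≅ Z^12.

Boundary ∂_1: C_1 → C_0 is given by ∂[p,q] = [q] − [p]. For instance
  ∂QR = R − Q.
The resulting 7×18 matrix has rank 6, and its Smith normal form has invariant factors (1,1,1,1,1,1).

The boundary map ∂_2: C_2 → C_1 acts by ∂[p,q,r] = [q,r] − [p,r] + [p,q]. For instance
  ∂PQV = QV − PV + PQ,
  ∂QST = ST − QT + QS.
As a 18×12 matrix over Z this has rank 12, with invariant factors (1,1,1,1,1,1,1,1,1,1,1,2).

Computing H_k = (kernel of ∂_k) / (image of ∂_{k+1}):

  H_0: rank C_0 − rank ∂_1 = 7 − 6 = 1, and the invariant factors of ∂_1 are all 1, so H_0 = Z.
  H_1: rank ker ∂_1 − rank ∂_2 = (18 − 6) − 12 = 0, and ∂_2 has invariant factor 2 > 1, so H_1 = Z/2.
  H_2: rank ker ∂_2 − rank ∂_3 = (12 − 12) − 0 = 0, and there is no ∂_3, so H_2 = 0.

As a check, the Euler characteristic is 7 − 18 + 12 = 1, which agrees with 1 − 0 + 0 = 1.

H_0 = Z,  H_1 = Z/2,  H_2 = 0.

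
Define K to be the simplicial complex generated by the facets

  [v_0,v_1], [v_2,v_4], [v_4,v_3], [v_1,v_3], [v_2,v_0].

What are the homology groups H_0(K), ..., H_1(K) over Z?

H_0 = Z,  H_1 = Z.

Order the vertices as v_0 < v_1 < v_2 < v_3 < v_4. Listing each simplex with vertices in this order, K has dimension 1 with simplices:

  0-simplices (5): [v_0], [v_1], [v_2], [v_3], [v_4]
  1-simplices (5): [v_0,v_1], [v_0,v_2], [v_1,v_3], [v_2,v_4], [v_3,v_4]

giving chain groups C_0 ≅ Z^5, C_1 ≅ Z^5.

The boundary map ∂_1: C_1 → C_0 sends each edge [p,q] (with p < q) to q − p.
This gives a 5×5 integer matrix of rank 4; reducing to Smith normal form yields diagonal entries (1,1,1,1).

From H_k ≅ ker(∂_k) / im(∂_{k+1}) we obtain:

  H_0: rank C_0 − rank ∂_1 = 5 − 4 = 1, and the invariant factors of ∂_1 are all 1, so H_0 ≅ Z.
  H_1: rank ker ∂_1 − rank ∂_2 = (5 − 4) − 0 = 1, and there is no ∂_2, so H_1 ≅ Z.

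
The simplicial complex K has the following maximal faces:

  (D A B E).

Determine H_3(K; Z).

H_3 ≅ 0.

We work with the vertex ordering A < B < D < E. The simplices of K, each written with vertices in increasing order, are:

  0-simplices (4): A, B, D, E
  1-simplices (6): AB, AD, AE, BD, BE, DE
  2-simplices (4): ABD, ABE, ADE, BDE
  3-simplices (1): ABDE

Hence C_0 ≅ Z^4, C_1 ≅ Z^6, C_2 ≅ Z^4, C_3 ≅ Z^1.

∂_1: C_1 → C_0 sends each edge [p,q] (with p < q) to q − p. For instance
  ∂BE = E − B.
The resulting 4×6 matrix has rank 3, and its Smith normal form has invariant factors (1,1,1).

Boundary ∂_2: C_2 → C_1 sends each 2-simplex [p,q,r] to [q,r] − [p,r] + [p,q]. For instance
  ∂ABE = BE − AE + AB,
  ∂ABD = BD − AD + AB.
The 6×4 boundary matrix has rank 3 and Smith normal form diag(1,1,1).

Boundary ∂_3: C_3 → C_2 sends each 3-simplex σ to the alternating sum Σ_i (−1)^i (σ with its i-th vertex removed). For instance
  ∂ABDE = BDE − ADE + ABE − ABD.
As a 4×1 matrix over Z this has rank 1, with invariant factors (1).

Computing H_k = (kernel of ∂_k) / (image of ∂_{k+1}):

  H_3: rank ker ∂_3 − rank ∂_4 = (1 − 1) − 0 = 0, and there is no ∂_4, so H_3 = 0.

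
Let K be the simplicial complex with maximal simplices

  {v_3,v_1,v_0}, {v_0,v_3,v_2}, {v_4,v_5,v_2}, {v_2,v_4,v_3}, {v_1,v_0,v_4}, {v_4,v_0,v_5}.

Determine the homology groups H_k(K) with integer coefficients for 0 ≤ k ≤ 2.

H_0 = Z,  H_1 = Z,  H_2 = 0.

Order the vertices as v_0 < v_1 < v_2 < v_3 < v_4 < v_5. Listing each simplex with vertices in this order, K has dimension 2 with simplices:

  0-simplices (6): [v_0], [v_1], [v_2], [v_3], [v_4], [v_5]
  1-simplices (12): [v_0,v_1], [v_0,v_2], [v_0,v_3], [v_0,v_4], [v_0,v_5], [v_1,v_3], [v_1,v_4], [v_2,v_3], [v_2,v_4], [v_2,v_5], [v_3,v_4], [v_4,v_5]
  2-simplices (6): [v_0,v_1,v_3], [v_0,v_1,v_4], [v_0,v_2,v_3], [v_0,v_4,v_5], [v_2,v_3,v_4], [v_2,v_4,v_5]

so the chain groups are C_0 ≅ Z^6, C_1 ≅ Z^12, C_2 ≅ Z^6.

Boundary ∂_1: C_1 → C_0 is given by ∂[p,q] = [q] − [p]. For instance
  ∂[v_0,v_5] = [v_5] − [v_0].
As a 6×12 matrix over Z this has rank 5, with invariant factors (1,1,1,1,1).

The boundary map ∂_2: C_2 → C_1 sends each 2-simplex [p,q,r] to [q,r] − [p,r] + [p,q]. For instance
  ∂[v_2,v_4,v_5] = [v_4,v_5] − [v_2,v_5] + [v_2,v_4],
  ∂[v_0,v_1,v_3] = [v_1,v_3] − [v_0,v_3] + [v_0,v_1].
The 12×6 boundary matrix has rank 6 and Smith normal form diag(1,1,1,1,1,1).

Now H_k = ker ∂_k / im ∂_{k+1}, so:

  H_0: rank C_0 − rank ∂_1 = 6 − 5 = 1, and the invariant factors of ∂_1 are all 1, so H_0 ≅ Z.
  H_1: rank ker ∂_1 − rank ∂_2 = (12 − 5) − 6 = 1, and the invariant factors of ∂_2 are all 1, so H_1 ≅ Z.
  H_2: rank ker ∂_2 − rank ∂_3 = (6 − 6) − 0 = 0, and there is no ∂_3, so H_2 ≅ 0.

As a check, the Euler characteristic is 6 − 12 + 6 = 0, which agrees with 1 − 1 + 0 = 0.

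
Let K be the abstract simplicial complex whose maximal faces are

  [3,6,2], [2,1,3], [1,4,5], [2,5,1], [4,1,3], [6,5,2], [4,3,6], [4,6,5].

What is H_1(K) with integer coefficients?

Take the total order 1 < 2 < 3 < 4 < 5 < 6 on the vertex set. Then K (dimension 2) consists of the simplices:

  0-simplices (6): [1], [2], [3], [4], [5], [6]
  1-simplices (12): [1,2], [1,3], [1,4], [1,5], [2,3], [2,5], [2,6], [3,4], [3,6], [4,5], [4,6], [5,6]
  2-simplices (8): [1,2,3], [1,2,5], [1,3,4], [1,4,5], [2,3,6], [2,5,6], [3,4,6], [4,5,6]

so the chain groups are C_0 ≅ Z^6, C_1 ≅ Z^12, C_2 ≅ Z^8.

∂_1: C_1 → C_0 maps an edge to its endpoints' difference, ∂[p,q] = q − p. For instance
  ∂[1,2] = [2] − [1].
This gives a 6×12 integer matrix of rank 5; reducing to Smith normal form yields diagonal entries (1,1,1,1,1).

Boundary ∂_2: C_2 → C_1 acts by ∂[p,q,r] = [q,r] − [p,r] + [p,q]. For instance
  ∂[1,4,5] = [4,5] − [1,5] + [1,4],
  ∂[3,4,6] = [4,6] − [3,6] + [3,4].
The resulting 12×8 matrix has rank 7, and its Smith normal form has invariant factors (1,1,1,1,1,1,1).

Now H_k = ker ∂_k / im ∂_{k+1}, so:

  H_1: rank ker ∂_1 − rank ∂_2 = (12 − 5) − 7 = 0, and the invariant factors of ∂_2 are all 1, so H_1 = 0.

H_1 = 0.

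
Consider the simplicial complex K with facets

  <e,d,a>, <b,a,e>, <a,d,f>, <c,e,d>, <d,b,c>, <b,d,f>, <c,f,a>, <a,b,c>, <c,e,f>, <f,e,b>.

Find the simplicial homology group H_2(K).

H_2 = 0.

Fix the vertex order a < b < c < d < e < f and write every simplex with vertices in increasing order. Then dim K = 2 and the simplices of K are:

  0-simplices (6): a, b, c, d, e, f
  1-simplices (15): ab, ac, ad, ae, af, bc, bd, be, bf, cd, ce, cf, de, df, ef
  2-simplices (10): abc, abe, acf, ade, adf, bcd, bdf, bef, cde, cef

Hence C_0 ≅ Z^6, C_1 ≅ Z^15, C_2 ≅ Z^10.

Boundary ∂_1: C_1 → C_0 maps an edge to its endpoints' difference, ∂[p,q] = q − p. For instance
  ∂bf = f − b.
The 6×15 boundary matrix has rank 5 and Smith normal form diag(1,1,1,1,1).

The boundary map ∂_2: C_2 → C_1 maps a triangle to the signed sum of its edges. For instance
  ∂acf = cf − af + ac,
  ∂bef = ef − bf + be.
This gives a 15×10 integer matrix of rank 10; reducing to Smith normal form yields diagonal entries (1,1,1,1,1,1,1,1,1,2).

Computing H_k = (kernel of ∂_k) / (image of ∂_{k+1}):

  H_2: rank ker ∂_2 − rank ∂_3 = (10 − 10) − 0 = 0, and there is no ∂_3, so H_2 = 0.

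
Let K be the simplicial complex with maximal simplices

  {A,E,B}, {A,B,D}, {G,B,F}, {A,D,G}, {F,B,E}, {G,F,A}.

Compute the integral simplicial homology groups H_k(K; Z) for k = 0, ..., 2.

H_0 ≅ Z,  H_1 ≅ Z,  H_2 = 0.

We work with the vertex ordering A < B < D < E < F < G. The simplices of K, each written with vertices in increasing order, are:

  0-simplices (6): A, B, D, E, F, G
  1-simplices (12): AB, AD, AE, AF, AG, BD, BE, BF, BG, DG, EF, FG
  2-simplices (6): ABD, ABE, ADG, AFG, BEF, BFG

Hence C_0 ≅ Z^6, C_1 ≅ Z^12, C_2 ≅ Z^6.

Boundary ∂_1: C_1 → C_0 sends each edge [p,q] (with p < q) to q − p.
As a 6×12 matrix over Z this has rank 5, with invariant factors (1,1,1,1,1).

Boundary ∂_2: C_2 → C_1 acts by ∂[p,q,r] = [q,r] − [p,r] + [p,q]. For instance
  ∂ABE = BE − AE + AB,
  ∂BFG = FG − BG + BF.
This gives a 12×6 integer matrix of rank 6; reducing to Smith normal form yields diagonal entries (1,1,1,1,1,1).

Computing H_k = (kernel of ∂_k) / (image of ∂_{k+1}):

  H_0: rank C_0 − rank ∂_1 = 6 − 5 = 1, and the invariant factors of ∂_1 are all 1, so H_0 ≅ Z.
  H_1: rank ker ∂_1 − rank ∂_2 = (12 − 5) − 6 = 1, and the invariant factors of ∂_2 are all 1, so H_1 ≅ Z.
  H_2: rank ker ∂_2 − rank ∂_3 = (6 − 6) − 0 = 0, and there is no ∂_3, so H_2 ≅ 0.

As a check, the Euler characteristic is 6 − 12 + 6 = 0, which agrees with 1 − 1 + 0 = 0.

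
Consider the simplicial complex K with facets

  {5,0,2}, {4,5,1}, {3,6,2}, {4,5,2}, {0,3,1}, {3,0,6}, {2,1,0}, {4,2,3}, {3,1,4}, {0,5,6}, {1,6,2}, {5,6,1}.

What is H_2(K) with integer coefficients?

Order the vertices as 0 < 1 < 2 < 3 < 4 < 5 < 6. Listing each simplex with vertices in this order, K has dimension 2 with simplices:

  0-simplices (7): [0], [1], [2], [3], [4], [5], [6]
  1-simplices (18): [0,1], [0,2], [0,3], [0,5], [0,6], [1,2], [1,3], [1,4], [1,5], [1,6], [2,3], [2,4], [2,5], [2,6], [3,4], [3,6], [4,5], [5,6]
  2-simplices (12): [0,1,2], [0,1,3], [0,2,5], [0,3,6], [0,5,6], [1,2,6], [1,3,4], [1,4,5], [1,5,6], [2,3,4], [2,3,6], [2,4,5]

Hence C_0 ≅ Z^7, C_1 ≅ Z^18, C_2 ≅ Z^12.

∂_1: C_1 → C_0 is given by ∂[p,q] = [q] − [p].
As a 7×18 matrix over Z this has rank 6, with invariant factors (1,1,1,1,1,1).

Boundary ∂_2: C_2 → C_1 sends each 2-simplex [p,q,r] to [q,r] − [p,r] + [p,q]. For instance
  ∂[2,3,6] = [3,6] − [2,6] + [2,3],
  ∂[1,4,5] = [4,5] − [1,5] + [1,4].
The 18×12 boundary matrix has rank 12 and Smith normal form diag(1,1,1,1,1,1,1,1,1,1,1,2).

Computing H_k = (kernel of ∂_k) / (image of ∂_{k+1}):

  H_2: rank ker ∂_2 − rank ∂_3 = (12 − 12) − 0 = 0, and there is no ∂_3, so H_2 = 0.

(K is a triangulation of the real projective plane RP^2.)

H_2 ≅ 0.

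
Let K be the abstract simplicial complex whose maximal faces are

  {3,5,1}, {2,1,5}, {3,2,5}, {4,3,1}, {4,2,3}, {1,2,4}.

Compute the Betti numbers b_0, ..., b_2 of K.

K has 5 vertices, 9 edges, 6 triangles.
rank ∂_0 = 0, rank ∂_1 = 4 ⇒ b_0 = 5 − 0 − 4 = 1; all invariant factors of ∂_1 are 1 so no torsion. So H_0 ≅ Z.
rank ∂_1 = 4, rank ∂_2 = 5 ⇒ b_1 = 9 − 4 − 5 = 0; all invariant factors of ∂_2 are 1 so no torsion. So H_1 ≅ 0.
rank ∂_2 = 5, rank ∂_3 = 0 ⇒ b_2 = 6 − 5 − 0 = 1. So H_2 ≅ Z.

b_0 = 1, b_1 = 0, b_2 = 1.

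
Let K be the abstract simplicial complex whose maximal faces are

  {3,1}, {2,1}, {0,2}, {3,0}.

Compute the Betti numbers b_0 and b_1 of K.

We work with the vertex ordering 0 < 1 < 2 < 3. The simplices of K, each written with vertices in increasing order, are:

  0-simplices (4): [0], [1], [2], [3]
  1-simplices (4): [0,2], [0,3], [1,2], [1,3]

Hence C_0 ≅ Z^4, C_1 ≅ Z^4.

Boundary ∂_1: C_1 → C_0 maps an edge to its endpoints' difference, ∂[p,q] = q − p.
As a 4×4 matrix over Z this has rank 3, with invariant factors (1,1,1).

Reading off H_k = ker ∂_k / im ∂_{k+1}:

  H_0: rank C_0 − rank ∂_1 = 4 − 3 = 1, and the invariant factors of ∂_1 are all 1, so H_0 ≅ Z.
  H_1: rank ker ∂_1 − rank ∂_2 = (4 − 3) − 0 = 1, and there is no ∂_2, so H_1 ≅ Z.

Hence the Betti numbers are b_0 = 1, b_1 = 1.

b_0 = 1, b_1 = 1.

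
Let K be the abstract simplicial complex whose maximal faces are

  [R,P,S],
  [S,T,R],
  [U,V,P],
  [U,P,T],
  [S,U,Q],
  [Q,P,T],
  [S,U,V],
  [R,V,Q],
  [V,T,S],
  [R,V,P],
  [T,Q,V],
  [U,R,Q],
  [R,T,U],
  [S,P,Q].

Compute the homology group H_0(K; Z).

H_0 = Z.

K has 7 vertices, 21 edges, 14 triangles.
rank ∂_0 = 0, rank ∂_1 = 6 ⇒ b_0 = 7 − 0 − 6 = 1; all invariant factors of ∂_1 are 1 so no torsion. So H_0 = Z.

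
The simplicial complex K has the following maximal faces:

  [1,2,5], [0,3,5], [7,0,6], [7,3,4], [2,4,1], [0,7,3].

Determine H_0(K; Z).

H_0 = Z.

Take the total order 0 < 1 < 2 < 3 < 4 < 5 < 6 < 7 on the vertex set. Then K (dimension 2) consists of the simplices:

  0-simplices (8): [0], [1], [2], [3], [4], [5], [6], [7]
  1-simplices (14): [0,3], [0,5], [0,6], [0,7], [1,2], [1,4], [1,5], [2,4], [2,5], [3,4], [3,5], [3,7], [4,7], [6,7]
  2-simplices (6): [0,3,5], [0,3,7], [0,6,7], [1,2,4], [1,2,5], [3,4,7]

so the chain groups are C_0 ≅ Z^8, C_1 ≅ Z^14, C_2 ≅ Z^6.

The boundary map ∂_1: C_1 → C_0 maps an edge to its endpoints' difference, ∂[p,q] = q − p. For instance
  ∂[3,4] = [4] − [3].
The resulting 8×14 matrix has rank 7, and its Smith normal form has invariant factors (1,1,1,1,1,1,1).

Boundary ∂_2: C_2 → C_1 sends each 2-simplex [p,q,r] to [q,r] − [p,r] + [p,q]. For instance
  ∂[1,2,5] = [2,5] − [1,5] + [1,2],
  ∂[3,4,7] = [4,7] − [3,7] + [3,4].
This gives a 14×6 integer matrix of rank 6; reducing to Smith normal form yields diagonal entries (1,1,1,1,1,1).

From H_k ≅ ker(∂_k) / im(∂_{k+1}) we obtain:

  H_0: rank C_0 − rank ∂_1 = 8 − 7 = 1, and the invariant factors of ∂_1 are all 1, so H_0 ≅ Z.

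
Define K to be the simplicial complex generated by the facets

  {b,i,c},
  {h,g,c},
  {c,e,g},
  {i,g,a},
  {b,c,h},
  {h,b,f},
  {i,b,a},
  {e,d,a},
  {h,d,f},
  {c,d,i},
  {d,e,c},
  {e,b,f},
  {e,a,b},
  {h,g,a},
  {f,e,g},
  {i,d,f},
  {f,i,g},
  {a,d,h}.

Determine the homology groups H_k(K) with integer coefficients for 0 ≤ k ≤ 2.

H_0 = Z,  H_1 = Z^2,  H_2 = Z.

We work with the vertex ordering a < b < c < d < e < f < g < h < i. The simplices of K, each written with vertices in increasing order, are:

  0-simplices (9): a, b, c, d, e, f, g, h, i
  1-simplices (27): ab, ad, ae, ag, ah, ai, bc, be, bf, bh, bi, cd, ce, cg, ch, ci, de, df, dh, di, ef, eg, fg, fh, fi, gh, gi
  2-simplices (18): abe, abi, ade, adh, agh, agi, bch, bci, bef, bfh, cde, cdi, ceg, cgh, dfh, dfi, efg, fgi

giving chain groups C_0 ≅ Z^9, C_1 ≅ Z^27, C_2 ≅ Z^18.

Boundary ∂_1: C_1 → C_0 maps an edge to its endpoints' difference, ∂[p,q] = q − p. For instance
  ∂bf = f − b.
As a 9×27 matrix over Z this has rank 8, with invariant factors (1,1,1,1,1,1,1,1).

The boundary map ∂_2: C_2 → C_1 maps a triangle to the signed sum of its edges. For instance
  ∂agi = gi − ai + ag,
  ∂bch = ch − bh + bc.
This gives a 27×18 integer matrix of rank 17; reducing to Smith normal form yields diagonal entries (1,1,1,1,1,1,1,1,1,1,1,1,1,1,1,1,1).

From H_k ≅ ker(∂_k) / im(∂_{k+1}) we obtain:

  H_0: rank C_0 − rank ∂_1 = 9 − 8 = 1, and the invariant factors of ∂_1 are all 1, so H_0 ≅ Z.
  H_1: rank ker ∂_1 − rank ∂_2 = (27 − 8) − 17 = 2, and the invariant factors of ∂_2 are all 1, so H_1 ≅ Z^2.
  H_2: rank ker ∂_2 − rank ∂_3 = (18 − 17) − 0 = 1, and there is no ∂_3, so H_2 ≅ Z.

(K is a triangulation of the torus T^2.)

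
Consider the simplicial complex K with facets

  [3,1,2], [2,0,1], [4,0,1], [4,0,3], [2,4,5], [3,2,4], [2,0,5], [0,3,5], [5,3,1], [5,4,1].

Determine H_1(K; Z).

H_1 = Z/2Z.

We work with the vertex ordering 0 < 1 < 2 < 3 < 4 < 5. The simplices of K, each written with vertices in increasing order, are:

  0-simplices (6): [0], [1], [2], [3], [4], [5]
  1-simplices (15): [0,1], [0,2], [0,3], [0,4], [0,5], [1,2], [1,3], [1,4], [1,5], [2,3], [2,4], [2,5], [3,4], [3,5], [4,5]
  2-simplices (10): [0,1,2], [0,1,4], [0,2,5], [0,3,4], [0,3,5], [1,2,3], [1,3,5], [1,4,5], [2,3,4], [2,4,5]

so the chain groups are C_0 ≅ Z^6, C_1 ≅ Z^15, C_2 ≅ Z^10.

The boundary map ∂_1: C_1 → C_0 maps an edge to its endpoints' difference, ∂[p,q] = q − p.
The 6×15 boundary matrix has rank 5 and Smith normal form diag(1,1,1,1,1).

Boundary ∂_2: C_2 → C_1 sends each 2-simplex [p,q,r] to [q,r] − [p,r] + [p,q]. For instance
  ∂[1,2,3] = [2,3] − [1,3] + [1,2],
  ∂[0,1,2] = [1,2] − [0,2] + [0,1].
This gives a 15×10 integer matrix of rank 10; reducing to Smith normal form yields diagonal entries (1,1,1,1,1,1,1,1,1,2).

Now H_k = ker ∂_k / im ∂_{k+1}, so:

  H_1: rank ker ∂_1 − rank ∂_2 = (15 − 5) − 10 = 0, and ∂_2 has invariant factor 2 > 1, so H_1 = Z/2Z.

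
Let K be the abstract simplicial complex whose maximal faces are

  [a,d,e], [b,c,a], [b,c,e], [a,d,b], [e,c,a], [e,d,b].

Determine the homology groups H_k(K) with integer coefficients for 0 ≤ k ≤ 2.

H_0 = Z,  H_1 = 0,  H_2 = Z.

Fix the vertex order a < b < c < d < e and write every simplex with vertices in increasing order. Then dim K = 2 and the simplices of K are:

  0-simplices (5): a, b, c, d, e
  1-simplices (9): ab, ac, ad, ae, bc, bd, be, ce, de
  2-simplices (6): abc, abd, ace, ade, bce, bde

so the chain groups are C_0 ≅ Z^5, C_1 ≅ Z^9, C_2 ≅ Z^6.

Boundary ∂_1: C_1 → C_0 is given by ∂[p,q] = [q] − [p].
The resulting 5×9 matrix has rank 4, and its Smith normal form has invariant factors (1,1,1,1).

Boundary ∂_2: C_2 → C_1 sends each 2-simplex [p,q,r] to [q,r] − [p,r] + [p,q]. For instance
  ∂abc = bc − ac + ab,
  ∂ade = de − ae + ad.
The 9×6 boundary matrix has rank 5 and Smith normal form diag(1,1,1,1,1).

Reading off H_k = ker ∂_k / im ∂_{k+1}:

  H_0: rank C_0 − rank ∂_1 = 5 − 4 = 1, and the invariant factors of ∂_1 are all 1, so H_0 = Z.
  H_1: rank ker ∂_1 − rank ∂_2 = (9 − 4) − 5 = 0, and the invariant factors of ∂_2 are all 1, so H_1 = 0.
  H_2: rank ker ∂_2 − rank ∂_3 = (6 − 5) − 0 = 1, and there is no ∂_3, so H_2 = Z.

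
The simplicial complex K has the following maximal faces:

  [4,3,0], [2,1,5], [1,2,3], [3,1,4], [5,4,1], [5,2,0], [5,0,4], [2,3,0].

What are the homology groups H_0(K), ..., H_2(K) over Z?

H_0 ≅ Z,  H_1 = 0,  H_2 ≅ Z.

K has 6 vertices, 12 edges, 8 triangles.
rank ∂_0 = 0, rank ∂_1 = 5 ⇒ b_0 = 6 − 0 − 5 = 1; all invariant factors of ∂_1 are 1 so no torsion. So H_0 = Z.
rank ∂_1 = 5, rank ∂_2 = 7 ⇒ b_1 = 12 − 5 − 7 = 0; all invariant factors of ∂_2 are 1 so no torsion. So H_1 = 0.
rank ∂_2 = 7, rank ∂_3 = 0 ⇒ b_2 = 8 − 7 − 0 = 1. So H_2 = Z.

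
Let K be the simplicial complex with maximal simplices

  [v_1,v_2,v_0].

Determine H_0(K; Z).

H_0 ≅ Z.

Fix the vertex order v_0 < v_1 < v_2 and write every simplex with vertices in increasing order. Then dim K = 2 and the simplices of K are:

  0-simplices (3): [v_0], [v_1], [v_2]
  1-simplices (3): [v_0,v_1], [v_0,v_2], [v_1,v_2]
  2-simplices (1): [v_0,v_1,v_2]

giving chain groups C_0 ≅ Z^3, C_1 ≅ Z^3, C_2 ≅ Z^1.

∂_1: C_1 → C_0 sends each edge [p,q] (with p < q) to q − p. For instance
  ∂[v_1,v_2] = [v_2] − [v_1].
The 3×3 boundary matrix has rank 2 and Smith normal form diag(1,1).

Boundary ∂_2: C_2 → C_1 maps a triangle to the signed sum of its edges. For instance
  ∂[v_0,v_1,v_2] = [v_1,v_2] − [v_0,v_2] + [v_0,v_1].
The 3×1 boundary matrix has rank 1 and Smith normal form diag(1).

Now H_k = ker ∂_k / im ∂_{k+1}, so:

  H_0: rank C_0 − rank ∂_1 = 3 − 2 = 1, and the invariant factors of ∂_1 are all 1, so H_0 = Z.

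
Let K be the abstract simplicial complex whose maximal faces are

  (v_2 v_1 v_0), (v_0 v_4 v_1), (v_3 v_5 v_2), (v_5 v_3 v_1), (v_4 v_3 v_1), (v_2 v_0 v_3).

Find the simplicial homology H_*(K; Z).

Fix the vertex order v_0 < v_1 < v_2 < v_3 < v_4 < v_5 and write every simplex with vertices in increasing order. Then dim K = 2 and the simplices of K are:

  0-simplices (6): [v_0], [v_1], [v_2], [v_3], [v_4], [v_5]
  1-simplices (12): [v_0,v_1], [v_0,v_2], [v_0,v_3], [v_0,v_4], [v_1,v_2], [v_1,v_3], [v_1,v_4], [v_1,v_5], [v_2,v_3], [v_2,v_5], [v_3,v_4], [v_3,v_5]
  2-simplices (6): [v_0,v_1,v_2], [v_0,v_1,v_4], [v_0,v_2,v_3], [v_1,v_3,v_4], [v_1,v_3,v_5], [v_2,v_3,v_5]

Hence C_0 ≅ Z^6, C_1 ≅ Z^12, C_2 ≅ Z^6.

∂_1: C_1 → C_0 is given by ∂[p,q] = [q] − [p].
The resulting 6×12 matrix has rank 5, and its Smith normal form has invariant factors (1,1,1,1,1).

Boundary ∂_2: C_2 → C_1 sends each 2-simplex [p,q,r] to [q,r] − [p,r] + [p,q]. For instance
  ∂[v_1,v_3,v_4] = [v_3,v_4] − [v_1,v_4] + [v_1,v_3],
  ∂[v_0,v_2,v_3] = [v_2,v_3] − [v_0,v_3] + [v_0,v_2].
This gives a 12×6 integer matrix of rank 6; reducing to Smith normal form yields diagonal entries (1,1,1,1,1,1).

Computing H_k = (kernel of ∂_k) / (image of ∂_{k+1}):

  H_0: rank C_0 − rank ∂_1 = 6 − 5 = 1, and the invariant factors of ∂_1 are all 1, so H_0 ≅ Z.
  H_1: rank ker ∂_1 − rank ∂_2 = (12 − 5) − 6 = 1, and the invariant factors of ∂_2 are all 1, so H_1 ≅ Z.
  H_2: rank ker ∂_2 − rank ∂_3 = (6 − 6) − 0 = 0, and there is no ∂_3, so H_2 ≅ 0.

As a check, the Euler characteristic is 6 − 12 + 6 = 0, which agrees with 1 − 1 + 0 = 0.

H_0 = Z,  H_1 = Z,  H_2 = 0.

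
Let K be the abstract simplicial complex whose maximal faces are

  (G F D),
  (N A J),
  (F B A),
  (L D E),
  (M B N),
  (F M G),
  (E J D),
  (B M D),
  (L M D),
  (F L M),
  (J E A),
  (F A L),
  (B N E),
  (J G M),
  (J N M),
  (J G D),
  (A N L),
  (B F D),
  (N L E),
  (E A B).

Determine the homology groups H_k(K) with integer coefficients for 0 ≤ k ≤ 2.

Take the total order A < B < D < E < F < G < J < L < M < N on the vertex set. Then K (dimension 2) consists of the simplices:

  0-simplices (10): A, B, D, E, F, G, J, L, M, N
  1-simplices (30): AB, AE, AF, AJ, AL, AN, BD, BE, BF, BM, BN, DE, DF, DG, DJ, DL, DM, EJ, EL, EN, FG, FL, FM, GJ, GM, JM, JN, LM, LN, MN
  2-simplices (20): ABE, ABF, AEJ, AFL, AJN, ALN, BDF, BDM, BEN, BMN, DEJ, DEL, DFG, DGJ, DLM, ELN, FGM, FLM, GJM, JMN

giving chain groups C_0 ≅ Z^10, C_1 ≅ Z^30, C_2 ≅ Z^20.

∂_1: C_1 → C_0 is given by ∂[p,q] = [q] − [p]. For instance
  ∂DF = F − D.
The resulting 10×30 matrix has rank 9, and its Smith normal form has invariant factors (1,1,1,1,1,1,1,1,1).

Boundary ∂_2: C_2 → C_1 maps a triangle to the signed sum of its edges. For instance
  ∂DGJ = GJ − DJ + DG,
  ∂BDM = DM − BM + BD.
The 30×20 boundary matrix has rank 20 and Smith normal form diag(1,1,1,1,1,1,1,1,1,1,1,1,1,1,1,1,1,1,1,2).

Computing H_k = (kernel of ∂_k) / (image of ∂_{k+1}):

  H_0: rank C_0 − rank ∂_1 = 10 − 9 = 1, and the invariant factors of ∂_1 are all 1, so H_0 = Z.
  H_1: rank ker ∂_1 − rank ∂_2 = (30 − 9) − 20 = 1, and ∂_2 has invariant factor 2 > 1, so H_1 = Z × Z/2.
  H_2: rank ker ∂_2 − rank ∂_3 = (20 − 20) − 0 = 0, and there is no ∂_3, so H_2 = 0.

H_0 = Z,  H_1 = Z × Z/2,  H_2 = 0.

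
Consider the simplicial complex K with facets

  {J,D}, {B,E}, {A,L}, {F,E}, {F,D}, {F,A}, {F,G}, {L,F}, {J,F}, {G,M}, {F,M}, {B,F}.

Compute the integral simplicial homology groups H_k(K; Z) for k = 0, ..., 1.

H_0 ≅ Z,  H_1 ≅ Z^4.

Take the total order A < B < D < E < F < G < J < L < M on the vertex set. Then K (dimension 1) consists of the simplices:

  0-simplices (9): A, B, D, E, F, G, J, L, M
  1-simplices (12): AF, AL, BE, BF, DF, DJ, EF, FG, FJ, FL, FM, GM

so the chain groups are C_0 ≅ Z^9, C_1 ≅ Z^12.

Boundary ∂_1: C_1 → C_0 maps an edge to its endpoints' difference, ∂[p,q] = q − p.
The resulting 9×12 matrix has rank 8, and its Smith normal form has invariant factors (1,1,1,1,1,1,1,1).

Computing H_k = (kernel of ∂_k) / (image of ∂_{k+1}):

  H_0: rank C_0 − rank ∂_1 = 9 − 8 = 1, and the invariant factors of ∂_1 are all 1, so H_0 ≅ Z.
  H_1: rank ker ∂_1 − rank ∂_2 = (12 − 8) − 0 = 4, and there is no ∂_2, so H_1 ≅ Z^4.

As a check, the Euler characteristic is 9 − 12 = -3, which agrees with 1 − 4 = -3.
(K is a triangulation of a wedge of 4 circles.)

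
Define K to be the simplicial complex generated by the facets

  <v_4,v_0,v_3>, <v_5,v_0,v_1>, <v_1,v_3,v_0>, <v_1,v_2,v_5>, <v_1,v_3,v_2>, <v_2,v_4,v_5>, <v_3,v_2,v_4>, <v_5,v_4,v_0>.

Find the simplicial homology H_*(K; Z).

K has 6 vertices, 12 edges, 8 triangles.
rank ∂_0 = 0, rank ∂_1 = 5 ⇒ b_0 = 6 − 0 − 5 = 1; all invariant factors of ∂_1 are 1 so no torsion. So H_0 = Z.
rank ∂_1 = 5, rank ∂_2 = 7 ⇒ b_1 = 12 − 5 − 7 = 0; all invariant factors of ∂_2 are 1 so no torsion. So H_1 = 0.
rank ∂_2 = 7, rank ∂_3 = 0 ⇒ b_2 = 8 − 7 − 0 = 1. So H_2 = Z.

H_0 = Z,  H_1 = 0,  H_2 = Z.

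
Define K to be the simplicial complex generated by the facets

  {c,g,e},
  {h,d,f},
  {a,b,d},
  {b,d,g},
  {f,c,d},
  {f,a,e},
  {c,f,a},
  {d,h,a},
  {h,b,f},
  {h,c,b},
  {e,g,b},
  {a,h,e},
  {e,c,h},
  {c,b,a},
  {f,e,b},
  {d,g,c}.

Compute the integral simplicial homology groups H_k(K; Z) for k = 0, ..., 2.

H_0 = Z,  H_1 = Z^2,  H_2 = Z.

Take the total order a < b < c < d < e < f < g < h on the vertex set. Then K (dimension 2) consists of the simplices:

  0-simplices (8): a, b, c, d, e, f, g, h
  1-simplices (24): ab, ac, ad, ae, af, ah, bc, bd, be, bf, bg, bh, cd, ce, cf, cg, ch, df, dg, dh, ef, eg, eh, fh
  2-simplices (16): abc, abd, acf, adh, aef, aeh, bch, bdg, bef, beg, bfh, cdf, cdg, ceg, ceh, dfh

Hence C_0 ≅ Z^8, C_1 ≅ Z^24, C_2 ≅ Z^16.

∂_1: C_1 → C_0 sends each edge [p,q] (with p < q) to q − p. For instance
  ∂be = e − b.
The 8×24 boundary matrix has rank 7 and Smith normal form diag(1,1,1,1,1,1,1).

The boundary map ∂_2: C_2 → C_1 maps a triangle to the signed sum of its edges. For instance
  ∂bdg = dg − bg + bd,
  ∂aef = ef − af + ae.
The resulting 24×16 matrix has rank 15, and its Smith normal form has invariant factors (1,1,1,1,1,1,1,1,1,1,1,1,1,1,1).

From H_k ≅ ker(∂_k) / im(∂_{k+1}) we obtain:

  H_0: rank C_0 − rank ∂_1 = 8 − 7 = 1, and the invariant factors of ∂_1 are all 1, so H_0 = Z.
  H_1: rank ker ∂_1 − rank ∂_2 = (24 − 7) − 15 = 2, and the invariant factors of ∂_2 are all 1, so H_1 = Z^2.
  H_2: rank ker ∂_2 − rank ∂_3 = (16 − 15) − 0 = 1, and there is no ∂_3, so H_2 = Z.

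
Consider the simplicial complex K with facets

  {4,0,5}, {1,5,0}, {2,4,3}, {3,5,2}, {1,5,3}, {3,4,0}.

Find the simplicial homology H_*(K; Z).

We work with the vertex ordering 0 < 1 < 2 < 3 < 4 < 5. The simplices of K, each written with vertices in increasing order, are:

  0-simplices (6): [0], [1], [2], [3], [4], [5]
  1-simplices (12): [0,1], [0,3], [0,4], [0,5], [1,3], [1,5], [2,3], [2,4], [2,5], [3,4], [3,5], [4,5]
  2-simplices (6): [0,1,5], [0,3,4], [0,4,5], [1,3,5], [2,3,4], [2,3,5]

Hence C_0 ≅ Z^6, C_1 ≅ Z^12, C_2 ≅ Z^6.

Boundary ∂_1: C_1 → C_0 maps an edge to its endpoints' difference, ∂[p,q] = q − p.
The 6×12 boundary matrix has rank 5 and Smith normal form diag(1,1,1,1,1).

The boundary map ∂_2: C_2 → C_1 sends each 2-simplex [p,q,r] to [q,r] − [p,r] + [p,q]. For instance
  ∂[0,1,5] = [1,5] − [0,5] + [0,1],
  ∂[0,3,4] = [3,4] − [0,4] + [0,3].
As a 12×6 matrix over Z this has rank 6, with invariant factors (1,1,1,1,1,1).

Computing H_k = (kernel of ∂_k) / (image of ∂_{k+1}):

  H_0: rank C_0 − rank ∂_1 = 6 − 5 = 1, and the invariant factors of ∂_1 are all 1, so H_0 = Z.
  H_1: rank ker ∂_1 − rank ∂_2 = (12 − 5) − 6 = 1, and the invariant factors of ∂_2 are all 1, so H_1 = Z.
  H_2: rank ker ∂_2 − rank ∂_3 = (6 − 6) − 0 = 0, and there is no ∂_3, so H_2 = 0.

(K is a triangulation of the cylinder S^1 x I.)

H_0 = Z,  H_1 = Z,  H_2 = 0.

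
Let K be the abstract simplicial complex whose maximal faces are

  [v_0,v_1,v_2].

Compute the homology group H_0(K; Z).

H_0 = Z.

Fix the vertex order v_0 < v_1 < v_2 and write every simplex with vertices in increasing order. Then dim K = 2 and the simplices of K are:

  0-simplices (3): [v_0], [v_1], [v_2]
  1-simplices (3): [v_0,v_1], [v_0,v_2], [v_1,v_2]
  2-simplices (1): [v_0,v_1,v_2]

so the chain groups are C_0 ≅ Z^3, C_1 ≅ Z^3, C_2 ≅ Z^1.

The boundary map ∂_1: C_1 → C_0 is given by ∂[p,q] = [q] − [p].
The 3×3 boundary matrix has rank 2 and Smith normal form diag(1,1).

Boundary ∂_2: C_2 → C_1 acts by ∂[p,q,r] = [q,r] − [p,r] + [p,q]. For instance
  ∂[v_0,v_1,v_2] = [v_1,v_2] − [v_0,v_2] + [v_0,v_1].
As a 3×1 matrix over Z this has rank 1, with invariant factors (1).

Computing H_k = (kernel of ∂_k) / (image of ∂_{k+1}):

  H_0: rank C_0 − rank ∂_1 = 3 − 2 = 1, and the invariant factors of ∂_1 are all 1, so H_0 = Z.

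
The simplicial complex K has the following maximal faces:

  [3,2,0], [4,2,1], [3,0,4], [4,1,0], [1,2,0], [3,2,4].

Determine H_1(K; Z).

K has 5 vertices, 9 edges, 6 triangles.
rank ∂_1 = 4, rank ∂_2 = 5 ⇒ b_1 = 9 − 4 − 5 = 0; all invariant factors of ∂_2 are 1 so no torsion. So H_1 = 0.

H_1 ≅ 0.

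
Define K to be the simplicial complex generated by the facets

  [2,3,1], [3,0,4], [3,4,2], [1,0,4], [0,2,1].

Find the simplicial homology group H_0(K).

Order the vertices as 0 < 1 < 2 < 3 < 4. Listing each simplex with vertices in this order, K has dimension 2 with simplices:

  0-simplices (5): [0], [1], [2], [3], [4]
  1-simplices (10): [0,1], [0,2], [0,3], [0,4], [1,2], [1,3], [1,4], [2,3], [2,4], [3,4]
  2-simplices (5): [0,1,2], [0,1,4], [0,3,4], [1,2,3], [2,3,4]

so the chain groups are C_0 ≅ Z^5, C_1 ≅ Z^10, C_2 ≅ Z^5.

The boundary map ∂_1: C_1 → C_0 sends each edge [p,q] (with p < q) to q − p. For instance
  ∂[1,4] = [4] − [1].
The 5×10 boundary matrix has rank 4 and Smith normal form diag(1,1,1,1).

Boundary ∂_2: C_2 → C_1 sends each 2-simplex [p,q,r] to [q,r] − [p,r] + [p,q]. For instance
  ∂[0,3,4] = [3,4] − [0,4] + [0,3],
  ∂[1,2,3] = [2,3] − [1,3] + [1,2].
As a 10×5 matrix over Z this has rank 5, with invariant factors (1,1,1,1,1).

Now H_k = ker ∂_k / im ∂_{k+1}, so:

  H_0: rank C_0 − rank ∂_1 = 5 − 4 = 1, and the invariant factors of ∂_1 are all 1, so H_0 = Z.

H_0 ≅ Z.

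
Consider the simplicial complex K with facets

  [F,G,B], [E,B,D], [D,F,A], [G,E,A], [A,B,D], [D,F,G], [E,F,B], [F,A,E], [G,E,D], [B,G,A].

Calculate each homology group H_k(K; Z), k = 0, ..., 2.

Take the total order A < B < D < E < F < G on the vertex set. Then K (dimension 2) consists of the simplices:

  0-simplices (6): A, B, D, E, F, G
  1-simplices (15): AB, AD, AE, AF, AG, BD, BE, BF, BG, DE, DF, DG, EF, EG, FG
  2-simplices (10): ABD, ABG, ADF, AEF, AEG, BDE, BEF, BFG, DEG, DFG

giving chain groups C_0 ≅ Z^6, C_1 ≅ Z^15, C_2 ≅ Z^10.

The boundary map ∂_1: C_1 → C_0 maps an edge to its endpoints' difference, ∂[p,q] = q − p. For instance
  ∂DG = G − D.
As a 6×15 matrix over Z this has rank 5, with invariant factors (1,1,1,1,1).

∂_2: C_2 → C_1 maps a triangle to the signed sum of its edges. For instance
  ∂DFG = FG − DG + DF,
  ∂BDE = DE − BE + BD.
The resulting 15×10 matrix has rank 10, and its Smith normal form has invariant factors (1,1,1,1,1,1,1,1,1,2).

Now H_k = ker ∂_k / im ∂_{k+1}, so:

  H_0: rank C_0 − rank ∂_1 = 6 − 5 = 1, and the invariant factors of ∂_1 are all 1, so H_0 = Z.
  H_1: rank ker ∂_1 − rank ∂_2 = (15 − 5) − 10 = 0, and ∂_2 has invariant factor 2 > 1, so H_1 = Z/2.
  H_2: rank ker ∂_2 − rank ∂_3 = (10 − 10) − 0 = 0, and there is no ∂_3, so H_2 = 0.

As a check, the Euler characteristic is 6 − 15 + 10 = 1, which agrees with 1 − 0 + 0 = 1.

H_0 ≅ Z,  H_1 ≅ Z/2,  H_2 = 0.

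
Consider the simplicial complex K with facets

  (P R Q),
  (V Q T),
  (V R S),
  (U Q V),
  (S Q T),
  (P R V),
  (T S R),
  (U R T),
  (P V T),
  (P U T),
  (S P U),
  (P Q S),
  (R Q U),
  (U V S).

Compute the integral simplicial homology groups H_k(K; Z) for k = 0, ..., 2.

Fix the vertex order P < Q < R < S < T < U < V and write every simplex with vertices in increasing order. Then dim K = 2 and the simplices of K are:

  0-simplices (7): P, Q, R, S, T, U, V
  1-simplices (21): PQ, PR, PS, PT, PU, PV, QR, QS, QT, QU, QV, RS, RT, RU, RV, ST, SU, SV, TU, TV, UV
  2-simplices (14): PQR, PQS, PRV, PSU, PTU, PTV, QRU, QST, QTV, QUV, RST, RSV, RTU, SUV

so the chain groups are C_0 ≅ Z^7, C_1 ≅ Z^21, C_2 ≅ Z^14.

Boundary ∂_1: C_1 → C_0 is given by ∂[p,q] = [q] − [p].
This gives a 7×21 integer matrix of rank 6; reducing to Smith normal form yields diagonal entries (1,1,1,1,1,1).

Boundary ∂_2: C_2 → C_1 maps a triangle to the signed sum of its edges. For instance
  ∂PQR = QR − PR + PQ,
  ∂QST = ST − QT + QS.
As a 21×14 matrix over Z this has rank 13, with invariant factors (1,1,1,1,1,1,1,1,1,1,1,1,1).

Reading off H_k = ker ∂_k / im ∂_{k+1}:

  H_0: rank C_0 − rank ∂_1 = 7 − 6 = 1, and the invariant factors of ∂_1 are all 1, so H_0 ≅ Z.
  H_1: rank ker ∂_1 − rank ∂_2 = (21 − 6) − 13 = 2, and the invariant factors of ∂_2 are all 1, so H_1 ≅ Z^2.
  H_2: rank ker ∂_2 − rank ∂_3 = (14 − 13) − 0 = 1, and there is no ∂_3, so H_2 ≅ Z.

As a check, the Euler characteristic is 7 − 21 + 14 = 0, which agrees with 1 − 2 + 1 = 0.
(K is a triangulation of the torus T^2.)

H_0 = Z,  H_1 = Z^2,  H_2 = Z.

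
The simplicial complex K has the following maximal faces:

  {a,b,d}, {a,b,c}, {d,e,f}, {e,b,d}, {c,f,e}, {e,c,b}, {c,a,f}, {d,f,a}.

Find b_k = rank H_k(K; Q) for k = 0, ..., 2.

b_0 = 1, b_1 = 0, b_2 = 1.

We work with the vertex ordering a < b < c < d < e < f. The simplices of K, each written with vertices in increasing order, are:

  0-simplices (6): a, b, c, d, e, f
  1-simplices (12): ab, ac, ad, af, bc, bd, be, ce, cf, de, df, ef
  2-simplices (8): abc, abd, acf, adf, bce, bde, cef, def

so the chain groups are C_0 ≅ Z^6, C_1 ≅ Z^12, C_2 ≅ Z^8.

∂_1: C_1 → C_0 sends each edge [p,q] (with p < q) to q − p. For instance
  ∂cf = f − c.
As a 6×12 matrix over Z this has rank 5, with invariant factors (1,1,1,1,1).

∂_2: C_2 → C_1 sends each 2-simplex [p,q,r] to [q,r] − [p,r] + [p,q]. For instance
  ∂abc = bc − ac + ab,
  ∂acf = cf − af + ac.
The 12×8 boundary matrix has rank 7 and Smith normal form diag(1,1,1,1,1,1,1).

From H_k ≅ ker(∂_k) / im(∂_{k+1}) we obtain:

  H_0: rank C_0 − rank ∂_1 = 6 − 5 = 1, and the invariant factors of ∂_1 are all 1, so H_0 = Z.
  H_1: rank ker ∂_1 − rank ∂_2 = (12 − 5) − 7 = 0, and the invariant factors of ∂_2 are all 1, so H_1 = 0.
  H_2: rank ker ∂_2 − rank ∂_3 = (8 − 7) − 0 = 1, and there is no ∂_3, so H_2 = Z.

As a check, the Euler characteristic is 6 − 12 + 8 = 2, which agrees with 1 − 0 + 1 = 2.
(K is a triangulation of the 2-sphere S^2.)

Hence the Betti numbers are b_0 = 1, b_1 = 0, b_2 = 1.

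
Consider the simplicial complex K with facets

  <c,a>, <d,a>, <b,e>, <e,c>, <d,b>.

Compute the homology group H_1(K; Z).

H_1 ≅ Z.

We work with the vertex ordering a < b < c < d < e. The simplices of K, each written with vertices in increasing order, are:

  0-simplices (5): a, b, c, d, e
  1-simplices (5): ac, ad, bd, be, ce

Hence C_0 ≅ Z^5, C_1 ≅ Z^5.

∂_1: C_1 → C_0 is given by ∂[p,q] = [q] − [p]. For instance
  ∂ac = c − a.
This gives a 5×5 integer matrix of rank 4; reducing to Smith normal form yields diagonal entries (1,1,1,1).

Computing H_k = (kernel of ∂_k) / (image of ∂_{k+1}):

  H_1: rank ker ∂_1 − rank ∂_2 = (5 − 4) − 0 = 1, and there is no ∂_2, so H_1 ≅ Z.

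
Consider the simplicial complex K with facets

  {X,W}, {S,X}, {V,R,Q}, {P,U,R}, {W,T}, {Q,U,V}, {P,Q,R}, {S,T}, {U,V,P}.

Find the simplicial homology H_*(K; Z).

Order the vertices as P < Q < R < S < T < U < V < W < X. Listing each simplex with vertices in this order, K has dimension 2 with simplices:

  0-simplices (9): P, Q, R, S, T, U, V, W, X
  1-simplices (14): PQ, PR, PU, PV, QR, QU, QV, RU, RV, ST, SX, TW, UV, WX
  2-simplices (5): PQR, PRU, PUV, QRV, QUV

Hence C_0 ≅ Z^9, C_1 ≅ Z^14, C_2 ≅ Z^5.

Boundary ∂_1: C_1 → C_0 sends each edge [p,q] (with p < q) to q − p.
The 9×14 boundary matrix has rank 7 and Smith normal form diag(1,1,1,1,1,1,1).

Boundary ∂_2: C_2 → C_1 sends each 2-simplex [p,q,r] to [q,r] − [p,r] + [p,q]. For instance
  ∂PUV = UV − PV + PU,
  ∂PRU = RU − PU + PR.
The resulting 14×5 matrix has rank 5, and its Smith normal form has invariant factors (1,1,1,1,1).

Computing H_k = (kernel of ∂_k) / (image of ∂_{k+1}):

  H_0: rank C_0 − rank ∂_1 = 9 − 7 = 2, and the invariant factors of ∂_1 are all 1, so H_0 = Z^2.
  H_1: rank ker ∂_1 − rank ∂_2 = (14 − 7) − 5 = 2, and the invariant factors of ∂_2 are all 1, so H_1 = Z^2.
  H_2: rank ker ∂_2 − rank ∂_3 = (5 − 5) − 0 = 0, and there is no ∂_3, so H_2 = 0.

H_0 = Z^2,  H_1 = Z^2,  H_2 = 0.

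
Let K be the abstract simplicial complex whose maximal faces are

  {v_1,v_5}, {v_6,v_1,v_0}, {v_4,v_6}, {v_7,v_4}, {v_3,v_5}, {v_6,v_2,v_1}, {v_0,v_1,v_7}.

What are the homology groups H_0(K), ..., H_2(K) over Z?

H_0 ≅ Z,  H_1 ≅ Z,  H_2 = 0.

Order the vertices as v_0 < v_1 < v_2 < v_3 < v_4 < v_5 < v_6 < v_7. Listing each simplex with vertices in this order, K has dimension 2 with simplices:

  0-simplices (8): [v_0], [v_1], [v_2], [v_3], [v_4], [v_5], [v_6], [v_7]
  1-simplices (11): [v_0,v_1], [v_0,v_6], [v_0,v_7], [v_1,v_2], [v_1,v_5], [v_1,v_6], [v_1,v_7], [v_2,v_6], [v_3,v_5], [v_4,v_6], [v_4,v_7]
  2-simplices (3): [v_0,v_1,v_6], [v_0,v_1,v_7], [v_1,v_2,v_6]

so the chain groups are C_0 ≅ Z^8, C_1 ≅ Z^11, C_2 ≅ Z^3.

Boundary ∂_1: C_1 → C_0 sends each edge [p,q] (with p < q) to q − p. For instance
  ∂[v_0,v_6] = [v_6] − [v_0].
The 8×11 boundary matrix has rank 7 and Smith normal form diag(1,1,1,1,1,1,1).

Boundary ∂_2: C_2 → C_1 acts by ∂[p,q,r] = [q,r] − [p,r] + [p,q]. For instance
  ∂[v_1,v_2,v_6] = [v_2,v_6] − [v_1,v_6] + [v_1,v_2],
  ∂[v_0,v_1,v_6] = [v_1,v_6] − [v_0,v_6] + [v_0,v_1].
This gives a 11×3 integer matrix of rank 3; reducing to Smith normal form yields diagonal entries (1,1,1).

Now H_k = ker ∂_k / im ∂_{k+1}, so:

  H_0: rank C_0 − rank ∂_1 = 8 − 7 = 1, and the invariant factors of ∂_1 are all 1, so H_0 ≅ Z.
  H_1: rank ker ∂_1 − rank ∂_2 = (11 − 7) − 3 = 1, and the invariant factors of ∂_2 are all 1, so H_1 ≅ Z.
  H_2: rank ker ∂_2 − rank ∂_3 = (3 − 3) − 0 = 0, and there is no ∂_3, so H_2 ≅ 0.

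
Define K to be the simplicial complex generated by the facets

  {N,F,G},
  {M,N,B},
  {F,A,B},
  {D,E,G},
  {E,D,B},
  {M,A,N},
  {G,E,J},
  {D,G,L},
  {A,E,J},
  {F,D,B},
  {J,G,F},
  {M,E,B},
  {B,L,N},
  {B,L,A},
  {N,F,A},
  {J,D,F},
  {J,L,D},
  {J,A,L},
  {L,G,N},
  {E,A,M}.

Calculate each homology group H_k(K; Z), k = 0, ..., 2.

H_0 ≅ Z,  H_1 ≅ Z ⊕ Z_2,  H_2 = 0.

Fix the vertex order A < B < D < E < F < G < J < L < M < N and write every simplex with vertices in increasing order. Then dim K = 2 and the simplices of K are:

  0-simplices (10): A, B, D, E, F, G, J, L, M, N
  1-simplices (30): AB, AE, AF, AJ, AL, AM, AN, BD, BE, BF, BL, BM, BN, DE, DF, DG, DJ, DL, EG, EJ, EM, FG, FJ, FN, GJ, GL, GN, JL, LN, MN
  2-simplices (20): ABF, ABL, AEJ, AEM, AFN, AJL, AMN, BDE, BDF, BEM, BLN, BMN, DEG, DFJ, DGL, DJL, EGJ, FGJ, FGN, GLN

so the chain groups are C_0 ≅ Z^10, C_1 ≅ Z^30, C_2 ≅ Z^20.

The boundary map ∂_1: C_1 → C_0 sends each edge [p,q] (with p < q) to q − p.
The resulting 10×30 matrix has rank 9, and its Smith normal form has invariant factors (1,1,1,1,1,1,1,1,1).

Boundary ∂_2: C_2 → C_1 acts by ∂[p,q,r] = [q,r] − [p,r] + [p,q]. For instance
  ∂GLN = LN − GN + GL,
  ∂EGJ = GJ − EJ + EG.
The resulting 30×20 matrix has rank 20, and its Smith normal form has invariant factors (1,1,1,1,1,1,1,1,1,1,1,1,1,1,1,1,1,1,1,2).

Computing H_k = (kernel of ∂_k) / (image of ∂_{k+1}):

  H_0: rank C_0 − rank ∂_1 = 10 − 9 = 1, and the invariant factors of ∂_1 are all 1, so H_0 ≅ Z.
  H_1: rank ker ∂_1 − rank ∂_2 = (30 − 9) − 20 = 1, and ∂_2 has invariant factor 2 > 1, so H_1 ≅ Z ⊕ Z_2.
  H_2: rank ker ∂_2 − rank ∂_3 = (20 − 20) − 0 = 0, and there is no ∂_3, so H_2 ≅ 0.

As a check, the Euler characteristic is 10 − 30 + 20 = 0, which agrees with 1 − 1 + 0 = 0.
(K is a triangulation of the Klein bottle.)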